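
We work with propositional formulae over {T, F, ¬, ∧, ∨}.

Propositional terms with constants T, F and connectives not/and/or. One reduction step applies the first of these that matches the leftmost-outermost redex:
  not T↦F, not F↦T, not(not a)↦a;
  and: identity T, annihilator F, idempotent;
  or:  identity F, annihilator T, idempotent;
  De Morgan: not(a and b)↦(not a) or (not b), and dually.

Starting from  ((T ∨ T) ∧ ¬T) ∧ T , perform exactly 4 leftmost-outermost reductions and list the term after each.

Answer: after 4 steps: F

Derivation:
  start: ((T ∨ T) ∧ ¬T) ∧ T
  →1  (T ∨ T) ∧ ¬T
  →2  T ∧ ¬T
  →3  ¬T
  →4  F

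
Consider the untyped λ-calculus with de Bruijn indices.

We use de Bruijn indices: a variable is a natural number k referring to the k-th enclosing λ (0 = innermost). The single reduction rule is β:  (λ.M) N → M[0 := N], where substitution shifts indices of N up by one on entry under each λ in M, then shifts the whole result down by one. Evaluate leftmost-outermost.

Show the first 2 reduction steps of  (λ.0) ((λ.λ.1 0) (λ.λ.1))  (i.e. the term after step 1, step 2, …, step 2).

Answer: after 2 steps: λ.(λ.λ.1) 0

Reduction:
  start: (λ.0) ((λ.λ.1 0) (λ.λ.1))
  [1] (λ.λ.1 0) (λ.λ.1)
  [2] λ.(λ.λ.1) 0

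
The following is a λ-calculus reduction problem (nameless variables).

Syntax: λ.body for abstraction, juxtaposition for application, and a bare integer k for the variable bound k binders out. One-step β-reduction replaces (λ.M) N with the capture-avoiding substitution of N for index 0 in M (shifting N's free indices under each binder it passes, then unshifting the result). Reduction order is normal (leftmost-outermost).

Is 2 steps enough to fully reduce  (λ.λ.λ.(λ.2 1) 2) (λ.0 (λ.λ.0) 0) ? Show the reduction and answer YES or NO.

Answer: YES — reaches normal form λ.λ.1 0 in 2 ≤ 2 steps

Derivation:
  start: (λ.λ.λ.(λ.2 1) 2) (λ.0 (λ.λ.0) 0)
  →1  λ.λ.(λ.2 1) (λ.0 (λ.λ.0) 0)
  →2  λ.λ.1 0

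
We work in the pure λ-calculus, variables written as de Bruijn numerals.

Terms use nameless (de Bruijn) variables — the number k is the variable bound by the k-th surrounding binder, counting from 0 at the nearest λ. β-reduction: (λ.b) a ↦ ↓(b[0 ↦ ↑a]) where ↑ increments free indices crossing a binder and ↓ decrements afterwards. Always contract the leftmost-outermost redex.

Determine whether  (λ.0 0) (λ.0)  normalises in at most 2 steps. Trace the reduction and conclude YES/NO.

Answer: YES — reaches normal form λ.0 in 2 ≤ 2 steps

Reduction:
  start: (λ.0 0) (λ.0)
  →1  (λ.0) (λ.0)
  →2  λ.0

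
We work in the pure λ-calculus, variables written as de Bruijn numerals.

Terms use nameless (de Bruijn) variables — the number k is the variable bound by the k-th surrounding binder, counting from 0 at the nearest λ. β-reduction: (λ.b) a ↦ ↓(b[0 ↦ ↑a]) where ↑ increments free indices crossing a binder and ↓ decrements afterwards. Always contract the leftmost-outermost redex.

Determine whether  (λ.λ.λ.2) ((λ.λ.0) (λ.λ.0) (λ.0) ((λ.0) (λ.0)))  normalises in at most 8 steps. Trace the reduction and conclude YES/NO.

  start: (λ.λ.λ.2) ((λ.λ.0) (λ.λ.0) (λ.0) ((λ.0) (λ.0)))
  →1  λ.λ.(λ.λ.0) (λ.λ.0) (λ.0) ((λ.0) (λ.0))
  →2  λ.λ.(λ.0) (λ.0) ((λ.0) (λ.0))
  →3  λ.λ.(λ.0) ((λ.0) (λ.0))
  →4  λ.λ.(λ.0) (λ.0)
  →5  λ.λ.λ.0

Answer: YES — reaches normal form λ.λ.λ.0 in 5 ≤ 8 steps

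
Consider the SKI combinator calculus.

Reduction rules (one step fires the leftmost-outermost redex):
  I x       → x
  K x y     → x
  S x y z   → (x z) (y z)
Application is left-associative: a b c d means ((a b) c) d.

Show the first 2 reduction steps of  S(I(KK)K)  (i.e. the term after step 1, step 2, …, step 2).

  start: S(I(KK)K)
  →1  S(KKK)
  →2  SK

Answer: after 2 steps: SK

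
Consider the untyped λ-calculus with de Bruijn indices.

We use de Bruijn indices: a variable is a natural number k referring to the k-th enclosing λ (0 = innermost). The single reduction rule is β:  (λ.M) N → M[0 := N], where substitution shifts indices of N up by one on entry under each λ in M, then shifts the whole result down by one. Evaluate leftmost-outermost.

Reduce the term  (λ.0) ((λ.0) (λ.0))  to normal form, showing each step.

Answer: normal form = λ.0  (in 2 steps)

Working:
  start: (λ.0) ((λ.0) (λ.0))
  →1  (λ.0) (λ.0)
  →2  λ.0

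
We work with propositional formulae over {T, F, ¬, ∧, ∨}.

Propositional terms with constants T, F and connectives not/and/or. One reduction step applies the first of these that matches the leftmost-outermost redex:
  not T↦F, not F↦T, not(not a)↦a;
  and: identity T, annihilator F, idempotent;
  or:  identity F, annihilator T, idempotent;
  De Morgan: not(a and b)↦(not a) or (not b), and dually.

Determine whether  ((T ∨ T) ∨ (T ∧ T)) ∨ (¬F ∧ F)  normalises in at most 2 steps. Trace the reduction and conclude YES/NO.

  start: ((T ∨ T) ∨ (T ∧ T)) ∨ (¬F ∧ F)
  [1] (T ∨ (T ∧ T)) ∨ (¬F ∧ F)
  [2] T ∨ (¬F ∧ F)

Answer: NO — after 2 steps the term is T ∨ (¬F ∧ F), not yet normal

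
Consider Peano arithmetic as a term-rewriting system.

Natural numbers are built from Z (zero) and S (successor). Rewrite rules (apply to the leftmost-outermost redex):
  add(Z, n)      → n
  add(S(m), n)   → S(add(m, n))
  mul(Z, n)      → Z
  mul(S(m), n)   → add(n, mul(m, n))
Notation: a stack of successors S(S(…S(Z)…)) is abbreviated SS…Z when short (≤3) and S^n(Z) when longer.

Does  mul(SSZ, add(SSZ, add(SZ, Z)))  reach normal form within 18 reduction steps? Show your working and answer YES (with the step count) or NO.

  start: mul(SSZ, add(SSZ, add(SZ, Z)))
  →1  add(add(SSZ, add(SZ, Z)), mul(SZ, add(SSZ, add(SZ, Z))))
  →2  add(S(add(SZ, add(SZ, Z))), mul(SZ, add(SSZ, add(SZ, Z))))
  →3  S(add(add(SZ, add(SZ, Z)), mul(SZ, add(SSZ, add(SZ, Z)))))
  →4  S(add(S(add(Z, add(SZ, Z))), mul(SZ, add(SSZ, add(SZ, Z)))))
  →5  S(S(add(add(Z, add(SZ, Z)), mul(SZ, add(SSZ, add(SZ, Z))))))
  →6  S(S(add(add(SZ, Z), mul(SZ, add(SSZ, add(SZ, Z))))))
  →7  S(S(add(S(add(Z, Z)), mul(SZ, add(SSZ, add(SZ, Z))))))
  →8  S(S(S(add(add(Z, Z), mul(SZ, add(SSZ, add(SZ, Z)))))))
  →9  S(S(S(add(Z, mul(SZ, add(SSZ, add(SZ, Z)))))))
  →10  S(S(S(mul(SZ, add(SSZ, add(SZ, Z))))))
  →11  S(S(S(add(add(SSZ, add(SZ, Z)), mul(Z, add(SSZ, add(SZ, Z)))))))
  →12  S(S(S(add(S(add(SZ, add(SZ, Z))), mul(Z, add(SSZ, add(SZ, Z)))))))
  →13  S(S(S(S(add(add(SZ, add(SZ, Z)), mul(Z, add(SSZ, add(SZ, Z))))))))
  →14  S(S(S(S(add(S(add(Z, add(SZ, Z))), mul(Z, add(SSZ, add(SZ, Z))))))))
  →15  S(S(S(S(S(add(add(Z, add(SZ, Z)), mul(Z, add(SSZ, add(SZ, Z)))))))))
  →16  S(S(S(S(S(add(add(SZ, Z), mul(Z, add(SSZ, add(SZ, Z)))))))))
  →17  S(S(S(S(S(add(S(add(Z, Z)), mul(Z, add(SSZ, add(SZ, Z)))))))))
  →18  S(S(S(S(S(S(add(add(Z, Z), mul(Z, add(SSZ, add(SZ, Z))))))))))

Answer: NO — after 18 steps the term is S(S(S(S(S(S(add(add(Z, Z), mul(Z, add(SSZ, add(SZ, Z)))))))))), not yet normal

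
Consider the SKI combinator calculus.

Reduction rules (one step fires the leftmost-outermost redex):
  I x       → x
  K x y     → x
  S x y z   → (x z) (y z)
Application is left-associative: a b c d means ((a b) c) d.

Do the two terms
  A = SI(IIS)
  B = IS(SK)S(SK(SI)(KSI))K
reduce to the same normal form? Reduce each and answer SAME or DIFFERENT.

Term A:
  start: SI(IIS)
  step 1: SI(IS)
  step 2: SIS

Term B:
  start: IS(SK)S(SK(SI)(KSI))K
  step 1: S(SK)S(SK(SI)(KSI))K
  step 2: SK(SK(SI)(KSI))(S(SK(SI)(KSI)))K
  step 3: K(S(SK(SI)(KSI)))(SK(SI)(KSI)(S(SK(SI)(KSI))))K
  step 4: S(SK(SI)(KSI))K
  step 5: S(K(KSI)(SI(KSI)))K
  step 6: S(KSI)K
  step 7: SSK

Answer: DIFFERENT — A ⇓ SIS, B ⇓ SSK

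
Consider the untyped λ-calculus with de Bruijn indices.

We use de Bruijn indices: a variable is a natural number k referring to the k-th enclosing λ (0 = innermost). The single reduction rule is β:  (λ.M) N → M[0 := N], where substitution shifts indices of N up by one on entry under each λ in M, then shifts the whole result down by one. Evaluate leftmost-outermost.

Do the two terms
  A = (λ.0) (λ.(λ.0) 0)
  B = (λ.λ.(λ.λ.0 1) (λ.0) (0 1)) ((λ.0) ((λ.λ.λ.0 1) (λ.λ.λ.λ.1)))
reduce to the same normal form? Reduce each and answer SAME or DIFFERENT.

Answer: DIFFERENT — A ⇓ λ.0, B ⇓ λ.0 (λ.λ.0 1) (λ.0)

Reduction:
Term A:
  start: (λ.0) (λ.(λ.0) 0)
  [1] λ.(λ.0) 0
  [2] λ.0

Term B:
  start: (λ.λ.(λ.λ.0 1) (λ.0) (0 1)) ((λ.0) ((λ.λ.λ.0 1) (λ.λ.λ.λ.1)))
  [1] λ.(λ.λ.0 1) (λ.0) (0 ((λ.0) ((λ.λ.λ.0 1) (λ.λ.λ.λ.1))))
  [2] λ.(λ.0 (λ.0)) (0 ((λ.0) ((λ.λ.λ.0 1) (λ.λ.λ.λ.1))))
  [3] λ.0 ((λ.0) ((λ.λ.λ.0 1) (λ.λ.λ.λ.1))) (λ.0)
  [4] λ.0 ((λ.λ.λ.0 1) (λ.λ.λ.λ.1)) (λ.0)
  [5] λ.0 (λ.λ.0 1) (λ.0)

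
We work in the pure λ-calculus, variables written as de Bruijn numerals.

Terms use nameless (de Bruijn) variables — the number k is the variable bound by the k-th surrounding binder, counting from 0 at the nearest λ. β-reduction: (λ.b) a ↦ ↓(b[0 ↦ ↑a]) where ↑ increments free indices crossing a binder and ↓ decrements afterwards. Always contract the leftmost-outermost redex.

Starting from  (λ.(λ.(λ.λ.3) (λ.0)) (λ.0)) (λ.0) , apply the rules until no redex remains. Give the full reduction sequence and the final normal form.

Answer: normal form = λ.λ.0  (in 3 steps)

Derivation:
  start: (λ.(λ.(λ.λ.3) (λ.0)) (λ.0)) (λ.0)
  step 1: (λ.(λ.λ.λ.0) (λ.0)) (λ.0)
  step 2: (λ.λ.λ.0) (λ.0)
  step 3: λ.λ.0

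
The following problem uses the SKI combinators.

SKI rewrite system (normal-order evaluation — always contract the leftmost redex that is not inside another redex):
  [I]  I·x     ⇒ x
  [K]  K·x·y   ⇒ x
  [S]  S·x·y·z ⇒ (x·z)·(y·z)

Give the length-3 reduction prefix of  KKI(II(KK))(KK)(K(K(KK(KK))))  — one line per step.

Answer: after 3 steps: I(KK)(K(K(KK(KK))))

Working:
  start: KKI(II(KK))(KK)(K(K(KK(KK))))
  [1] K(II(KK))(KK)(K(K(KK(KK))))
  [2] II(KK)(K(K(KK(KK))))
  [3] I(KK)(K(K(KK(KK))))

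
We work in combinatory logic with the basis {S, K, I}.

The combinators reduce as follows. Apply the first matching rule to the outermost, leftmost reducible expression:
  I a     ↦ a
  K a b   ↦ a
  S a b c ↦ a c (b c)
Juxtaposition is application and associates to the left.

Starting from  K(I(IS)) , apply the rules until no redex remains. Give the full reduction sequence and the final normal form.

  start: K(I(IS))
  step 1: K(IS)
  step 2: KS

Answer: normal form = KS  (in 2 steps)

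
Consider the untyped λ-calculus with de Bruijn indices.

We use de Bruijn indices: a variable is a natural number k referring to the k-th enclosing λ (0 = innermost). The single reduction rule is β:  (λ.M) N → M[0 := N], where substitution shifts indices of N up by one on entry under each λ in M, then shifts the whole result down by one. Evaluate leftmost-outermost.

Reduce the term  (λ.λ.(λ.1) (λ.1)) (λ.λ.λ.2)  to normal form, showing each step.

Answer: normal form = λ.0  (in 2 steps)

Working:
  start: (λ.λ.(λ.1) (λ.1)) (λ.λ.λ.2)
  →1  λ.(λ.1) (λ.1)
  →2  λ.0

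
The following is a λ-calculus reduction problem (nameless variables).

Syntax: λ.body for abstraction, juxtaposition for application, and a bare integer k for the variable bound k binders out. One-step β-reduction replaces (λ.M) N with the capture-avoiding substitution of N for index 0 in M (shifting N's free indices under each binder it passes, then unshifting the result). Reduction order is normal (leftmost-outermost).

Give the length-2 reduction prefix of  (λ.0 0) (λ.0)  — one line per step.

  start: (λ.0 0) (λ.0)
  →1  (λ.0) (λ.0)
  →2  λ.0

Answer: after 2 steps: λ.0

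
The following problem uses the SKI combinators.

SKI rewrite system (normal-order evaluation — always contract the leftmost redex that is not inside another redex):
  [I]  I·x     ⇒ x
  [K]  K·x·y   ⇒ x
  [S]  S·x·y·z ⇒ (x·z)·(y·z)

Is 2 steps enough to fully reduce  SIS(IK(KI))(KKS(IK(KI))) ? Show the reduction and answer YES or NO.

  start: SIS(IK(KI))(KKS(IK(KI)))
  step 1: I(IK(KI))(S(IK(KI)))(KKS(IK(KI)))
  step 2: IK(KI)(S(IK(KI)))(KKS(IK(KI)))

Answer: NO — after 2 steps the term is IK(KI)(S(IK(KI)))(KKS(IK(KI))), not yet normal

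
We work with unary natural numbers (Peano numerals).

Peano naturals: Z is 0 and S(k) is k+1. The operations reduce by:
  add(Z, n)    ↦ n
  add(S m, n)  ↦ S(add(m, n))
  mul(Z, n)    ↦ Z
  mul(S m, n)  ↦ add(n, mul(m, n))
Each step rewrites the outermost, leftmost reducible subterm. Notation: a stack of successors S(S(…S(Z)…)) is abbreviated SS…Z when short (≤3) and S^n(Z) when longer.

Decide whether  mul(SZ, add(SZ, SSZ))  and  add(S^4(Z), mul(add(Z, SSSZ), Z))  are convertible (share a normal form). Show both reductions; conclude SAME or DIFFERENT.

Term A:
  start: mul(SZ, add(SZ, SSZ))
  step 1: add(add(SZ, SSZ), mul(Z, add(SZ, SSZ)))
  step 2: add(S(add(Z, SSZ)), mul(Z, add(SZ, SSZ)))
  step 3: S(add(add(Z, SSZ), mul(Z, add(SZ, SSZ))))
  step 4: S(add(SSZ, mul(Z, add(SZ, SSZ))))
  step 5: S(S(add(SZ, mul(Z, add(SZ, SSZ)))))
  step 6: S(S(S(add(Z, mul(Z, add(SZ, SSZ))))))
  step 7: S(S(S(mul(Z, add(SZ, SSZ)))))
  step 8: SSSZ

Term B:
  start: add(S^4(Z), mul(add(Z, SSSZ), Z))
  step 1: S(add(SSSZ, mul(add(Z, SSSZ), Z)))
  step 2: S(S(add(SSZ, mul(add(Z, SSSZ), Z))))
  step 3: S(S(S(add(SZ, mul(add(Z, SSSZ), Z)))))
  step 4: S(S(S(S(add(Z, mul(add(Z, SSSZ), Z))))))
  step 5: S(S(S(S(mul(add(Z, SSSZ), Z)))))
  step 6: S(S(S(S(mul(SSSZ, Z)))))
  step 7: S(S(S(S(add(Z, mul(SSZ, Z))))))
  step 8: S(S(S(S(mul(SSZ, Z)))))
  step 9: S(S(S(S(add(Z, mul(SZ, Z))))))
  step 10: S(S(S(S(mul(SZ, Z)))))
  step 11: S(S(S(S(add(Z, mul(Z, Z))))))
  step 12: S(S(S(S(mul(Z, Z)))))
  step 13: S^4(Z)

Answer: DIFFERENT — A ⇓ SSSZ, B ⇓ S^4(Z)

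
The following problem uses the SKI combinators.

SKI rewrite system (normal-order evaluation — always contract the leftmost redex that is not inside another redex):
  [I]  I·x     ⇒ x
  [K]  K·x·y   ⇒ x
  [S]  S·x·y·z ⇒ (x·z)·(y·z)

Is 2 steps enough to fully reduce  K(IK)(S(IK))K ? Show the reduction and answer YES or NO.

  start: K(IK)(S(IK))K
  →1  IKK
  →2  KK

Answer: YES — reaches normal form KK in 2 ≤ 2 steps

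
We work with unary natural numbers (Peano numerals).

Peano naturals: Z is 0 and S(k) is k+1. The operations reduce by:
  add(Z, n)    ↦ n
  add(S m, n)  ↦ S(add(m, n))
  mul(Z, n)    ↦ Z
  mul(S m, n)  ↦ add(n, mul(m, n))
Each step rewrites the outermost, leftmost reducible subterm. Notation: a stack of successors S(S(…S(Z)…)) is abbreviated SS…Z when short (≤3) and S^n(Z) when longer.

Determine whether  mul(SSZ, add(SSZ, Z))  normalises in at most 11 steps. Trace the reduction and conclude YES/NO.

  start: mul(SSZ, add(SSZ, Z))
  [1] add(add(SSZ, Z), mul(SZ, add(SSZ, Z)))
  [2] add(S(add(SZ, Z)), mul(SZ, add(SSZ, Z)))
  [3] S(add(add(SZ, Z), mul(SZ, add(SSZ, Z))))
  [4] S(add(S(add(Z, Z)), mul(SZ, add(SSZ, Z))))
  [5] S(S(add(add(Z, Z), mul(SZ, add(SSZ, Z)))))
  [6] S(S(add(Z, mul(SZ, add(SSZ, Z)))))
  [7] S(S(mul(SZ, add(SSZ, Z))))
  [8] S(S(add(add(SSZ, Z), mul(Z, add(SSZ, Z)))))
  [9] S(S(add(S(add(SZ, Z)), mul(Z, add(SSZ, Z)))))
  [10] S(S(S(add(add(SZ, Z), mul(Z, add(SSZ, Z))))))
  [11] S(S(S(add(S(add(Z, Z)), mul(Z, add(SSZ, Z))))))

Answer: NO — after 11 steps the term is S(S(S(add(S(add(Z, Z)), mul(Z, add(SSZ, Z)))))), not yet normal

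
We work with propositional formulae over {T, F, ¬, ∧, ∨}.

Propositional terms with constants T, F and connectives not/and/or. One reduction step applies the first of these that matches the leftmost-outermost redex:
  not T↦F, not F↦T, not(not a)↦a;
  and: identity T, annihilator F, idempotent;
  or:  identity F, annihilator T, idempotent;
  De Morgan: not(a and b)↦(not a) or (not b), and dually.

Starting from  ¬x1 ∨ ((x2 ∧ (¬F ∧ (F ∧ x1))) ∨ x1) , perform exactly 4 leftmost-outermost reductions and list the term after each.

Answer: after 4 steps: ¬x1 ∨ (F ∨ x1)

Working:
  start: ¬x1 ∨ ((x2 ∧ (¬F ∧ (F ∧ x1))) ∨ x1)
  →1  ¬x1 ∨ ((x2 ∧ (T ∧ (F ∧ x1))) ∨ x1)
  →2  ¬x1 ∨ ((x2 ∧ (F ∧ x1)) ∨ x1)
  →3  ¬x1 ∨ ((x2 ∧ F) ∨ x1)
  →4  ¬x1 ∨ (F ∨ x1)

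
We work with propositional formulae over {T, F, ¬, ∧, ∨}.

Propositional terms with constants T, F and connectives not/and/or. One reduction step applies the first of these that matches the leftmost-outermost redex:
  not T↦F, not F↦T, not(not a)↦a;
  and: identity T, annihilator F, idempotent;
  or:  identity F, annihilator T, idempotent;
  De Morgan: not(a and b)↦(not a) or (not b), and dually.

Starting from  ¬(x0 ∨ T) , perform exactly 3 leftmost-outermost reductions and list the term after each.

Answer: after 3 steps: F

Working:
  start: ¬(x0 ∨ T)
  [1] ¬x0 ∧ ¬T
  [2] ¬x0 ∧ F
  [3] F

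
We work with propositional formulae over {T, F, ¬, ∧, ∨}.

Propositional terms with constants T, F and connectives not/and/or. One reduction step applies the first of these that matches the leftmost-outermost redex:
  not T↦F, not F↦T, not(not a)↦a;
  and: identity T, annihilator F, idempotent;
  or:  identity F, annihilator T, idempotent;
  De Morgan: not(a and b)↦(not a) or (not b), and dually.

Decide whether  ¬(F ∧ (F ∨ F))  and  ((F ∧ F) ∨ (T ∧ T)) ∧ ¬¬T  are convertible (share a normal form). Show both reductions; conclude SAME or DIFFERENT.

Answer: SAME — A ⇓ T, B ⇓ T

Working:
Term A:
  start: ¬(F ∧ (F ∨ F))
  step 1: ¬F ∨ ¬(F ∨ F)
  step 2: T ∨ ¬(F ∨ F)
  step 3: T

Term B:
  start: ((F ∧ F) ∨ (T ∧ T)) ∧ ¬¬T
  step 1: (F ∨ (T ∧ T)) ∧ ¬¬T
  step 2: (T ∧ T) ∧ ¬¬T
  step 3: T ∧ ¬¬T
  step 4: ¬¬T
  step 5: T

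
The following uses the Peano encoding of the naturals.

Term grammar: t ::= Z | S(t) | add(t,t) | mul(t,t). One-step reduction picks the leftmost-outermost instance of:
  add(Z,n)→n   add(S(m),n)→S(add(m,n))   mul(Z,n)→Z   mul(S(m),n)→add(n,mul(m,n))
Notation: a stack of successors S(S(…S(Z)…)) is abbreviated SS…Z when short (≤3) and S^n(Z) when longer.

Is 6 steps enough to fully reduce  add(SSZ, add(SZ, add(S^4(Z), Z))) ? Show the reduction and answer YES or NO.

Answer: NO — after 6 steps the term is S(S(S(S(add(SSSZ, Z))))), not yet normal

Working:
  start: add(SSZ, add(SZ, add(S^4(Z), Z)))
  step 1: S(add(SZ, add(SZ, add(S^4(Z), Z))))
  step 2: S(S(add(Z, add(SZ, add(S^4(Z), Z)))))
  step 3: S(S(add(SZ, add(S^4(Z), Z))))
  step 4: S(S(S(add(Z, add(S^4(Z), Z)))))
  step 5: S(S(S(add(S^4(Z), Z))))
  step 6: S(S(S(S(add(SSSZ, Z)))))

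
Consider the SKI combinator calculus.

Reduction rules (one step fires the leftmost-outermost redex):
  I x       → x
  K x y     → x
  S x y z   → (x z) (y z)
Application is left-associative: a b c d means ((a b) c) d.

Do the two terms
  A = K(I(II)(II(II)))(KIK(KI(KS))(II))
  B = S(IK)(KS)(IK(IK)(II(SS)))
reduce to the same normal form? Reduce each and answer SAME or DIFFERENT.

Answer: DIFFERENT — A ⇓ I, B ⇓ K

Derivation:
Term A:
  start: K(I(II)(II(II)))(KIK(KI(KS))(II))
  step 1: I(II)(II(II))
  step 2: II(II(II))
  step 3: I(II(II))
  step 4: II(II)
  step 5: I(II)
  step 6: II
  step 7: I

Term B:
  start: S(IK)(KS)(IK(IK)(II(SS)))
  step 1: IK(IK(IK)(II(SS)))(KS(IK(IK)(II(SS))))
  step 2: K(IK(IK)(II(SS)))(KS(IK(IK)(II(SS))))
  step 3: IK(IK)(II(SS))
  step 4: K(IK)(II(SS))
  step 5: IK
  step 6: K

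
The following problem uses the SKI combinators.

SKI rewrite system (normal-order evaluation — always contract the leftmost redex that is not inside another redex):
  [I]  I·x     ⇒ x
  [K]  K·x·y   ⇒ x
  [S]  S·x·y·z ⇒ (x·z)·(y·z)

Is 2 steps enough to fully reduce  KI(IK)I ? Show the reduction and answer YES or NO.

Answer: YES — reaches normal form I in 2 ≤ 2 steps

Working:
  start: KI(IK)I
  [1] II
  [2] I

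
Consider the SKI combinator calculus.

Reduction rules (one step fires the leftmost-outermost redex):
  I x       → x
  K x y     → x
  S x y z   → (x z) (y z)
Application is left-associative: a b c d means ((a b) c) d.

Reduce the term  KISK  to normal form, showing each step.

  start: KISK
  →1  IK
  →2  K

Answer: normal form = K  (in 2 steps)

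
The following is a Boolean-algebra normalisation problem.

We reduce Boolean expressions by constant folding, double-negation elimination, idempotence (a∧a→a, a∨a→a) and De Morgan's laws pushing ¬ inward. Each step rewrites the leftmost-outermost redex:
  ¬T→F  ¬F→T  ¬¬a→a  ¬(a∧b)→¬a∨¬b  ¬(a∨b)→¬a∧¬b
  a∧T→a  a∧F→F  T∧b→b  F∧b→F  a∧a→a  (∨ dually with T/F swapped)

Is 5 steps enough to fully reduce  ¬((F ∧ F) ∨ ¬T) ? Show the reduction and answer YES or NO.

  start: ¬((F ∧ F) ∨ ¬T)
  →1  ¬(F ∧ F) ∧ ¬¬T
  →2  (¬F ∨ ¬F) ∧ ¬¬T
  →3  ¬F ∧ ¬¬T
  →4  T ∧ ¬¬T
  →5  ¬¬T

Answer: NO — after 5 steps the term is ¬¬T, not yet normal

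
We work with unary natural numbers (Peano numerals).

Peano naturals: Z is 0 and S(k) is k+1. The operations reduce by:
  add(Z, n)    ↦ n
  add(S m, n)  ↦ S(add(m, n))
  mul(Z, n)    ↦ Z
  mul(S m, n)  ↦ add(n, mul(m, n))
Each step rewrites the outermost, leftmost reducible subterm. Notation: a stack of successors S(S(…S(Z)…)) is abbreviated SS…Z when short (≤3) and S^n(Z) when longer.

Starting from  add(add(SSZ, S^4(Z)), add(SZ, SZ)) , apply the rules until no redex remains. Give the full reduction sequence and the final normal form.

Answer: normal form = S^8(Z)  (in 12 steps)

Derivation:
  start: add(add(SSZ, S^4(Z)), add(SZ, SZ))
  →1  add(S(add(SZ, S^4(Z))), add(SZ, SZ))
  →2  S(add(add(SZ, S^4(Z)), add(SZ, SZ)))
  →3  S(add(S(add(Z, S^4(Z))), add(SZ, SZ)))
  →4  S(S(add(add(Z, S^4(Z)), add(SZ, SZ))))
  →5  S(S(add(S^4(Z), add(SZ, SZ))))
  →6  S(S(S(add(SSSZ, add(SZ, SZ)))))
  →7  S(S(S(S(add(SSZ, add(SZ, SZ))))))
  →8  S(S(S(S(S(add(SZ, add(SZ, SZ)))))))
  →9  S(S(S(S(S(S(add(Z, add(SZ, SZ))))))))
  →10  S(S(S(S(S(S(add(SZ, SZ)))))))
  →11  S(S(S(S(S(S(S(add(Z, SZ))))))))
  →12  S^8(Z)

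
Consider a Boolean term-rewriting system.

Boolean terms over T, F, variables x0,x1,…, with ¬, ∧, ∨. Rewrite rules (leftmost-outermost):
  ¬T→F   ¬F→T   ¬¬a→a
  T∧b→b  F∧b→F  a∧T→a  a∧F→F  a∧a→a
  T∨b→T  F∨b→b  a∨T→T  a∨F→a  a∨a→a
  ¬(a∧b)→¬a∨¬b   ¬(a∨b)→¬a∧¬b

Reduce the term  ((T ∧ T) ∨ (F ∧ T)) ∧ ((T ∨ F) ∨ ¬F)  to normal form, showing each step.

Answer: normal form = T  (in 5 steps)

Working:
  start: ((T ∧ T) ∨ (F ∧ T)) ∧ ((T ∨ F) ∨ ¬F)
  →1  (T ∨ (F ∧ T)) ∧ ((T ∨ F) ∨ ¬F)
  →2  T ∧ ((T ∨ F) ∨ ¬F)
  →3  (T ∨ F) ∨ ¬F
  →4  T ∨ ¬F
  →5  T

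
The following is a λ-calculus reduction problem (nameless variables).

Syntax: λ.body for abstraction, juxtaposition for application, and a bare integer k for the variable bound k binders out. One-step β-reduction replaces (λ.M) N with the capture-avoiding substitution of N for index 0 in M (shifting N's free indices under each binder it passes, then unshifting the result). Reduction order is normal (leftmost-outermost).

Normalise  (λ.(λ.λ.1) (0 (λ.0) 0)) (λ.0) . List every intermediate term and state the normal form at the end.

Answer: normal form = λ.λ.0  (in 4 steps)

Reduction:
  start: (λ.(λ.λ.1) (0 (λ.0) 0)) (λ.0)
  step 1: (λ.λ.1) ((λ.0) (λ.0) (λ.0))
  step 2: λ.(λ.0) (λ.0) (λ.0)
  step 3: λ.(λ.0) (λ.0)
  step 4: λ.λ.0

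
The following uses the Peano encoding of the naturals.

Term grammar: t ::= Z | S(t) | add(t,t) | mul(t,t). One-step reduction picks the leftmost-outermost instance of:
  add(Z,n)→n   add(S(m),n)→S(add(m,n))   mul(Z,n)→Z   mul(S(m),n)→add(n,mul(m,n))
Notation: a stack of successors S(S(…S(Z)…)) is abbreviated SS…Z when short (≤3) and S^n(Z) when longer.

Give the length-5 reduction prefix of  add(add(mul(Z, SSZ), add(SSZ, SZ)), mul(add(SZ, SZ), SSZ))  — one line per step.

Answer: after 5 steps: S(add(S(add(Z, SZ)), mul(add(SZ, SZ), SSZ)))

Reduction:
  start: add(add(mul(Z, SSZ), add(SSZ, SZ)), mul(add(SZ, SZ), SSZ))
  →1  add(add(Z, add(SSZ, SZ)), mul(add(SZ, SZ), SSZ))
  →2  add(add(SSZ, SZ), mul(add(SZ, SZ), SSZ))
  →3  add(S(add(SZ, SZ)), mul(add(SZ, SZ), SSZ))
  →4  S(add(add(SZ, SZ), mul(add(SZ, SZ), SSZ)))
  →5  S(add(S(add(Z, SZ)), mul(add(SZ, SZ), SSZ)))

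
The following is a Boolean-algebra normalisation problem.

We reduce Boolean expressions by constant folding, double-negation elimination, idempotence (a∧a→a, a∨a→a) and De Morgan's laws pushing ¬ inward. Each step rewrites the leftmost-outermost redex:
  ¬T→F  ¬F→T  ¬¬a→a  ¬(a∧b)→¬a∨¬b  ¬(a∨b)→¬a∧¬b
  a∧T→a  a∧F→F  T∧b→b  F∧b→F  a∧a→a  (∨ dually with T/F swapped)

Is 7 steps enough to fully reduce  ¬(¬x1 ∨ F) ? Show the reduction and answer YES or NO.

Answer: YES — reaches normal form x1 in 4 ≤ 7 steps

Derivation:
  start: ¬(¬x1 ∨ F)
  [1] ¬¬x1 ∧ ¬F
  [2] x1 ∧ ¬F
  [3] x1 ∧ T
  [4] x1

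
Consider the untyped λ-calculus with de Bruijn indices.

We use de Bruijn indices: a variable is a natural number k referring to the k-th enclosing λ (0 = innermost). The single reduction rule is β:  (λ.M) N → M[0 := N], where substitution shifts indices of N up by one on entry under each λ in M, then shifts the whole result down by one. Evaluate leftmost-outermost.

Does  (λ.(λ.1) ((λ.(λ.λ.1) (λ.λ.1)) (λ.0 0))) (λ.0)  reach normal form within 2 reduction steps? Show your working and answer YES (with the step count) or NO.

  start: (λ.(λ.1) ((λ.(λ.λ.1) (λ.λ.1)) (λ.0 0))) (λ.0)
  step 1: (λ.λ.0) ((λ.(λ.λ.1) (λ.λ.1)) (λ.0 0))
  step 2: λ.0

Answer: YES — reaches normal form λ.0 in 2 ≤ 2 steps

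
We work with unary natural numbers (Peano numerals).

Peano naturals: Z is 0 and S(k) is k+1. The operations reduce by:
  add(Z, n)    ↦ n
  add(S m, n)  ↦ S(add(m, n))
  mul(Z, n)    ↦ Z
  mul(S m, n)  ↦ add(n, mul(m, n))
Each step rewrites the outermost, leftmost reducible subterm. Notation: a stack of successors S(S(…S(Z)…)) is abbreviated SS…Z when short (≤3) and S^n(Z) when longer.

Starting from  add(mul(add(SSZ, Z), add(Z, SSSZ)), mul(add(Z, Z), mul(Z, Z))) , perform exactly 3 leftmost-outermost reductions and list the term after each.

Answer: after 3 steps: add(add(SSSZ, mul(add(SZ, Z), add(Z, SSSZ))), mul(add(Z, Z), mul(Z, Z)))

Working:
  start: add(mul(add(SSZ, Z), add(Z, SSSZ)), mul(add(Z, Z), mul(Z, Z)))
  →1  add(mul(S(add(SZ, Z)), add(Z, SSSZ)), mul(add(Z, Z), mul(Z, Z)))
  →2  add(add(add(Z, SSSZ), mul(add(SZ, Z), add(Z, SSSZ))), mul(add(Z, Z), mul(Z, Z)))
  →3  add(add(SSSZ, mul(add(SZ, Z), add(Z, SSSZ))), mul(add(Z, Z), mul(Z, Z)))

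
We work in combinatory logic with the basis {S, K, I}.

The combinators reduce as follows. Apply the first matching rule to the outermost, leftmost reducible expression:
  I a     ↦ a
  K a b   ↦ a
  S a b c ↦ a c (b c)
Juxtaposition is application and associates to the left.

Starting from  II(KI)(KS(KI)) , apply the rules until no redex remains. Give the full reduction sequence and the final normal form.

  start: II(KI)(KS(KI))
  [1] I(KI)(KS(KI))
  [2] KI(KS(KI))
  [3] I

Answer: normal form = I  (in 3 steps)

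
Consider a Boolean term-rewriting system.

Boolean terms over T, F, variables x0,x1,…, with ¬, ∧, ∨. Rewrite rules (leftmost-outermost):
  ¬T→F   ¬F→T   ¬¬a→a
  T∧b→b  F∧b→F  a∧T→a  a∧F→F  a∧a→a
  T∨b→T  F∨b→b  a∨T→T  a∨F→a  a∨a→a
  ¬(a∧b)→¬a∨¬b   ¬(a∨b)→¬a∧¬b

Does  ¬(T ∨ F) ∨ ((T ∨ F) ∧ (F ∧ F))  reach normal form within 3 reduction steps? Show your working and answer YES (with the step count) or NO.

  start: ¬(T ∨ F) ∨ ((T ∨ F) ∧ (F ∧ F))
  →1  (¬T ∧ ¬F) ∨ ((T ∨ F) ∧ (F ∧ F))
  →2  (F ∧ ¬F) ∨ ((T ∨ F) ∧ (F ∧ F))
  →3  F ∨ ((T ∨ F) ∧ (F ∧ F))

Answer: NO — after 3 steps the term is F ∨ ((T ∨ F) ∧ (F ∧ F)), not yet normal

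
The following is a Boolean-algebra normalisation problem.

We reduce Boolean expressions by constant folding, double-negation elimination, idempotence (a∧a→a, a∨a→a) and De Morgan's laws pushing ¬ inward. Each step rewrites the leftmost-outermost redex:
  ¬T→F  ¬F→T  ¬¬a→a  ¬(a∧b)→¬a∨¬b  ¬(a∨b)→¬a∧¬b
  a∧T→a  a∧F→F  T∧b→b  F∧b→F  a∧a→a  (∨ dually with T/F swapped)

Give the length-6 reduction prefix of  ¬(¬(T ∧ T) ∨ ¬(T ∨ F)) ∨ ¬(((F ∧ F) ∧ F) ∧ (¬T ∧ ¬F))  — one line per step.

Answer: after 6 steps: T ∨ ¬(((F ∧ F) ∧ F) ∧ (¬T ∧ ¬F))

Working:
  start: ¬(¬(T ∧ T) ∨ ¬(T ∨ F)) ∨ ¬(((F ∧ F) ∧ F) ∧ (¬T ∧ ¬F))
  step 1: (¬¬(T ∧ T) ∧ ¬¬(T ∨ F)) ∨ ¬(((F ∧ F) ∧ F) ∧ (¬T ∧ ¬F))
  step 2: ((T ∧ T) ∧ ¬¬(T ∨ F)) ∨ ¬(((F ∧ F) ∧ F) ∧ (¬T ∧ ¬F))
  step 3: (T ∧ ¬¬(T ∨ F)) ∨ ¬(((F ∧ F) ∧ F) ∧ (¬T ∧ ¬F))
  step 4: ¬¬(T ∨ F) ∨ ¬(((F ∧ F) ∧ F) ∧ (¬T ∧ ¬F))
  step 5: (T ∨ F) ∨ ¬(((F ∧ F) ∧ F) ∧ (¬T ∧ ¬F))
  step 6: T ∨ ¬(((F ∧ F) ∧ F) ∧ (¬T ∧ ¬F))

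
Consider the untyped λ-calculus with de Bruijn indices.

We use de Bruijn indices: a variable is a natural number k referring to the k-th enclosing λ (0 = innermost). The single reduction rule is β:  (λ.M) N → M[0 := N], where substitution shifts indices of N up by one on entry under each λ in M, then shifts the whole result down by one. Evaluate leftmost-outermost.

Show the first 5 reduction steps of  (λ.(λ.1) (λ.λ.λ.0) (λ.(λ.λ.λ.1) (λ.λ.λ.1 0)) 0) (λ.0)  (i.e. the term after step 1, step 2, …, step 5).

  start: (λ.(λ.1) (λ.λ.λ.0) (λ.(λ.λ.λ.1) (λ.λ.λ.1 0)) 0) (λ.0)
  [1] (λ.λ.0) (λ.λ.λ.0) (λ.(λ.λ.λ.1) (λ.λ.λ.1 0)) (λ.0)
  [2] (λ.0) (λ.(λ.λ.λ.1) (λ.λ.λ.1 0)) (λ.0)
  [3] (λ.(λ.λ.λ.1) (λ.λ.λ.1 0)) (λ.0)
  [4] (λ.λ.λ.1) (λ.λ.λ.1 0)
  [5] λ.λ.1

Answer: after 5 steps: λ.λ.1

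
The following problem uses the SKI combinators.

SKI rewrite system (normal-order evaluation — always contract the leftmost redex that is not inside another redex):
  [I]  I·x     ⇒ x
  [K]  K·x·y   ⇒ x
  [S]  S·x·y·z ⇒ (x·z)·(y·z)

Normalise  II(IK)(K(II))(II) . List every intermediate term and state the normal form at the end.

  start: II(IK)(K(II))(II)
  [1] I(IK)(K(II))(II)
  [2] IK(K(II))(II)
  [3] K(K(II))(II)
  [4] K(II)
  [5] KI

Answer: normal form = KI  (in 5 steps)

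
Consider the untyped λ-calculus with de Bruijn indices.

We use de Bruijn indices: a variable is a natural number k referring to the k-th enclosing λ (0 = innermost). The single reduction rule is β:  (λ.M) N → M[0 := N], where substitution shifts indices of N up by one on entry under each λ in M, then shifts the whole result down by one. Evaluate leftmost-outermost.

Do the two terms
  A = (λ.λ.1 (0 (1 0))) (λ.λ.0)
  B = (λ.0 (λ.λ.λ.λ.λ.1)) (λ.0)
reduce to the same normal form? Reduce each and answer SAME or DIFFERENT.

Answer: DIFFERENT — A ⇓ λ.λ.0, B ⇓ λ.λ.λ.λ.λ.1

Working:
Term A:
  start: (λ.λ.1 (0 (1 0))) (λ.λ.0)
  [1] λ.(λ.λ.0) (0 ((λ.λ.0) 0))
  [2] λ.λ.0

Term B:
  start: (λ.0 (λ.λ.λ.λ.λ.1)) (λ.0)
  [1] (λ.0) (λ.λ.λ.λ.λ.1)
  [2] λ.λ.λ.λ.λ.1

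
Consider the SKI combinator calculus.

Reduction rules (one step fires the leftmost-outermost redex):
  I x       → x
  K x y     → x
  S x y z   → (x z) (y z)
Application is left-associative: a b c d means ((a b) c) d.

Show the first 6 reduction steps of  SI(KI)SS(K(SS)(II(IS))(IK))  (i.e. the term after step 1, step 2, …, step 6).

  start: SI(KI)SS(K(SS)(II(IS))(IK))
  step 1: IS(KIS)S(K(SS)(II(IS))(IK))
  step 2: S(KIS)S(K(SS)(II(IS))(IK))
  step 3: KIS(K(SS)(II(IS))(IK))(S(K(SS)(II(IS))(IK)))
  step 4: I(K(SS)(II(IS))(IK))(S(K(SS)(II(IS))(IK)))
  step 5: K(SS)(II(IS))(IK)(S(K(SS)(II(IS))(IK)))
  step 6: SS(IK)(S(K(SS)(II(IS))(IK)))

Answer: after 6 steps: SS(IK)(S(K(SS)(II(IS))(IK)))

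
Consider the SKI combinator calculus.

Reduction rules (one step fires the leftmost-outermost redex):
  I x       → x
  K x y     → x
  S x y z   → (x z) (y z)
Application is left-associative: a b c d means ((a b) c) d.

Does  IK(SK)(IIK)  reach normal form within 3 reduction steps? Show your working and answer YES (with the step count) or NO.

  start: IK(SK)(IIK)
  step 1: K(SK)(IIK)
  step 2: SK

Answer: YES — reaches normal form SK in 2 ≤ 3 steps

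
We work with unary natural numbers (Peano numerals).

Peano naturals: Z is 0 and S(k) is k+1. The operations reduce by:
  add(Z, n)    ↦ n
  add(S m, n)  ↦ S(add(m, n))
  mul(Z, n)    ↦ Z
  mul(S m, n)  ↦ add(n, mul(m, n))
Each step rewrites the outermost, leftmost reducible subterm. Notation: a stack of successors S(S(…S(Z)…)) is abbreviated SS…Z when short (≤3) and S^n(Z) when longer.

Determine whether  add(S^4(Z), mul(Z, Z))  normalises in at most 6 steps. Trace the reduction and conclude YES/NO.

  start: add(S^4(Z), mul(Z, Z))
  step 1: S(add(SSSZ, mul(Z, Z)))
  step 2: S(S(add(SSZ, mul(Z, Z))))
  step 3: S(S(S(add(SZ, mul(Z, Z)))))
  step 4: S(S(S(S(add(Z, mul(Z, Z))))))
  step 5: S(S(S(S(mul(Z, Z)))))
  step 6: S^4(Z)

Answer: YES — reaches normal form S^4(Z) in 6 ≤ 6 steps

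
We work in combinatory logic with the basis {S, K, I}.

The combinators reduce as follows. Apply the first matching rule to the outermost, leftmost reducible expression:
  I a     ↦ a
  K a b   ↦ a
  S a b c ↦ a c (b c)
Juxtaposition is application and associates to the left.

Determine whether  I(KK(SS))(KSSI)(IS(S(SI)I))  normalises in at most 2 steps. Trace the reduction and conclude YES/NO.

  start: I(KK(SS))(KSSI)(IS(S(SI)I))
  [1] KK(SS)(KSSI)(IS(S(SI)I))
  [2] K(KSSI)(IS(S(SI)I))

Answer: NO — after 2 steps the term is K(KSSI)(IS(S(SI)I)), not yet normal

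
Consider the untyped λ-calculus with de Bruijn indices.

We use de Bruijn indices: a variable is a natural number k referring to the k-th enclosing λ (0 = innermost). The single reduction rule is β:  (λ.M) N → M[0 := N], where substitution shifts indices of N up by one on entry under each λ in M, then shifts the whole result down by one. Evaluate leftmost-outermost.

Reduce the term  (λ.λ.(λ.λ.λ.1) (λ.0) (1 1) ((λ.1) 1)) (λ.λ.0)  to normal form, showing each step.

  start: (λ.λ.(λ.λ.λ.1) (λ.0) (1 1) ((λ.1) 1)) (λ.λ.0)
  step 1: λ.(λ.λ.λ.1) (λ.0) ((λ.λ.0) (λ.λ.0)) ((λ.1) (λ.λ.0))
  step 2: λ.(λ.λ.1) ((λ.λ.0) (λ.λ.0)) ((λ.1) (λ.λ.0))
  step 3: λ.(λ.(λ.λ.0) (λ.λ.0)) ((λ.1) (λ.λ.0))
  step 4: λ.(λ.λ.0) (λ.λ.0)
  step 5: λ.λ.0

Answer: normal form = λ.λ.0  (in 5 steps)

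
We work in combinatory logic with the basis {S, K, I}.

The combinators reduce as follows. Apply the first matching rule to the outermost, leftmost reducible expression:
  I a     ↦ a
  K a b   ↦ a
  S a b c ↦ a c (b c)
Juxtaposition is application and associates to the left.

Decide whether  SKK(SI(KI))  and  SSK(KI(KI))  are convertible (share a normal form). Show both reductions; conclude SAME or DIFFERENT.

Answer: SAME — A ⇓ SI(KI), B ⇓ SI(KI)

Derivation:
Term A:
  start: SKK(SI(KI))
  →1  K(SI(KI))(K(SI(KI)))
  →2  SI(KI)

Term B:
  start: SSK(KI(KI))
  →1  S(KI(KI))(K(KI(KI)))
  →2  SI(K(KI(KI)))
  →3  SI(KI)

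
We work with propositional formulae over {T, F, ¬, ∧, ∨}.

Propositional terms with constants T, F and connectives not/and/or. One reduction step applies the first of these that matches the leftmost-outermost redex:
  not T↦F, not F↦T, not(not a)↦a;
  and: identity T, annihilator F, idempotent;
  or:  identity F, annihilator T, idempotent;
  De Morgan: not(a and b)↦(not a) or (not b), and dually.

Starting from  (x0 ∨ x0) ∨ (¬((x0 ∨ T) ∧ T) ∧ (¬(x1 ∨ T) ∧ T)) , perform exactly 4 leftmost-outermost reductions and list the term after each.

  start: (x0 ∨ x0) ∨ (¬((x0 ∨ T) ∧ T) ∧ (¬(x1 ∨ T) ∧ T))
  step 1: x0 ∨ (¬((x0 ∨ T) ∧ T) ∧ (¬(x1 ∨ T) ∧ T))
  step 2: x0 ∨ ((¬(x0 ∨ T) ∨ ¬T) ∧ (¬(x1 ∨ T) ∧ T))
  step 3: x0 ∨ (((¬x0 ∧ ¬T) ∨ ¬T) ∧ (¬(x1 ∨ T) ∧ T))
  step 4: x0 ∨ (((¬x0 ∧ F) ∨ ¬T) ∧ (¬(x1 ∨ T) ∧ T))

Answer: after 4 steps: x0 ∨ (((¬x0 ∧ F) ∨ ¬T) ∧ (¬(x1 ∨ T) ∧ T))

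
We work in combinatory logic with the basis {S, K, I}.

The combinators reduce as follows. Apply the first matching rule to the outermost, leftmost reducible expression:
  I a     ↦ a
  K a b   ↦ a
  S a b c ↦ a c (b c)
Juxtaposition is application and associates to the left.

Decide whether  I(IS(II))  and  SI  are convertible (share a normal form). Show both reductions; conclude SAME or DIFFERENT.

Answer: SAME — A ⇓ SI, B ⇓ SI

Working:
Term A:
  start: I(IS(II))
  [1] IS(II)
  [2] S(II)
  [3] SI

Term B:
  start: SI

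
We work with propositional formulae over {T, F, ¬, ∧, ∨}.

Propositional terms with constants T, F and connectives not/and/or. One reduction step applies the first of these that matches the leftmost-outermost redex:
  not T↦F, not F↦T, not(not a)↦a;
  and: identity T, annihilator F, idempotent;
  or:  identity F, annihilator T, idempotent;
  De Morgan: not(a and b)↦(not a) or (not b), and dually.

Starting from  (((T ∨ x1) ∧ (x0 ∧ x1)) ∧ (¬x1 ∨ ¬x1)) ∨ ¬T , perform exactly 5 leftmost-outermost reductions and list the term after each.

  start: (((T ∨ x1) ∧ (x0 ∧ x1)) ∧ (¬x1 ∨ ¬x1)) ∨ ¬T
  step 1: ((T ∧ (x0 ∧ x1)) ∧ (¬x1 ∨ ¬x1)) ∨ ¬T
  step 2: ((x0 ∧ x1) ∧ (¬x1 ∨ ¬x1)) ∨ ¬T
  step 3: ((x0 ∧ x1) ∧ ¬x1) ∨ ¬T
  step 4: ((x0 ∧ x1) ∧ ¬x1) ∨ F
  step 5: (x0 ∧ x1) ∧ ¬x1

Answer: after 5 steps: (x0 ∧ x1) ∧ ¬x1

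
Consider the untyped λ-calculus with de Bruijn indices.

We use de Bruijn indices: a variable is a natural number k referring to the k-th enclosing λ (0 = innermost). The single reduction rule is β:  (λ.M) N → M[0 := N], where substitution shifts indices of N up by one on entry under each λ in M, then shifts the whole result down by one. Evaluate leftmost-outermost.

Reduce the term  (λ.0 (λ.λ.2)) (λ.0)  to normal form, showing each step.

  start: (λ.0 (λ.λ.2)) (λ.0)
  [1] (λ.0) (λ.λ.λ.0)
  [2] λ.λ.λ.0

Answer: normal form = λ.λ.λ.0  (in 2 steps)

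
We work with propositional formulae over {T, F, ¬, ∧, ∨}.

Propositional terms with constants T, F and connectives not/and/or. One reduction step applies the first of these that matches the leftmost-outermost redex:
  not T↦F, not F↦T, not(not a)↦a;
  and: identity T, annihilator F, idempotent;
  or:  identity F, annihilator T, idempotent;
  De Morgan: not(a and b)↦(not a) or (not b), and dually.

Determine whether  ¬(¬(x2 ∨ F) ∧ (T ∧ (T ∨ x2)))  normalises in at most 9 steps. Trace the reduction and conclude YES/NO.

Answer: NO — after 9 steps the term is x2 ∨ F, not yet normal

Derivation:
  start: ¬(¬(x2 ∨ F) ∧ (T ∧ (T ∨ x2)))
  step 1: ¬¬(x2 ∨ F) ∨ ¬(T ∧ (T ∨ x2))
  step 2: (x2 ∨ F) ∨ ¬(T ∧ (T ∨ x2))
  step 3: x2 ∨ ¬(T ∧ (T ∨ x2))
  step 4: x2 ∨ (¬T ∨ ¬(T ∨ x2))
  step 5: x2 ∨ (F ∨ ¬(T ∨ x2))
  step 6: x2 ∨ ¬(T ∨ x2)
  step 7: x2 ∨ (¬T ∧ ¬x2)
  step 8: x2 ∨ (F ∧ ¬x2)
  step 9: x2 ∨ F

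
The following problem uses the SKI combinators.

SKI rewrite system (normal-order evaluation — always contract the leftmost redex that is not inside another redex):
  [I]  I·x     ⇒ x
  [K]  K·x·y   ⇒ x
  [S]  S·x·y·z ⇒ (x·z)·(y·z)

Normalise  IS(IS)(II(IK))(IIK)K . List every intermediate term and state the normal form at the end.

  start: IS(IS)(II(IK))(IIK)K
  →1  S(IS)(II(IK))(IIK)K
  →2  IS(IIK)(II(IK)(IIK))K
  →3  S(IIK)(II(IK)(IIK))K
  →4  IIKK(II(IK)(IIK)K)
  →5  IKK(II(IK)(IIK)K)
  →6  KK(II(IK)(IIK)K)
  →7  K

Answer: normal form = K  (in 7 steps)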